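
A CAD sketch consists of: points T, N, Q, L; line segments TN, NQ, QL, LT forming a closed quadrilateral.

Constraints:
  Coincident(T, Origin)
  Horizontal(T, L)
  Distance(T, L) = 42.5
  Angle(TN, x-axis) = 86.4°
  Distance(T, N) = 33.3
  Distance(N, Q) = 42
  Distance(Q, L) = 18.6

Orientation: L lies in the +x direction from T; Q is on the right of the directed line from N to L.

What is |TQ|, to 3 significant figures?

24.2

Checks: |NQ| = 42.00 ✓; |QL| = 18.60 ✓.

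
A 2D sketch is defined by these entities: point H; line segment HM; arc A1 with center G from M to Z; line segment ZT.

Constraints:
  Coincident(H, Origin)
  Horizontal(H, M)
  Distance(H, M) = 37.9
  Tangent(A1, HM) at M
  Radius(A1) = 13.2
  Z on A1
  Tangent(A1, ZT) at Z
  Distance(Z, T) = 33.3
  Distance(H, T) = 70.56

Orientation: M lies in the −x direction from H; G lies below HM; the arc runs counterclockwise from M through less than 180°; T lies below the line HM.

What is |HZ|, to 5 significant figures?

52.405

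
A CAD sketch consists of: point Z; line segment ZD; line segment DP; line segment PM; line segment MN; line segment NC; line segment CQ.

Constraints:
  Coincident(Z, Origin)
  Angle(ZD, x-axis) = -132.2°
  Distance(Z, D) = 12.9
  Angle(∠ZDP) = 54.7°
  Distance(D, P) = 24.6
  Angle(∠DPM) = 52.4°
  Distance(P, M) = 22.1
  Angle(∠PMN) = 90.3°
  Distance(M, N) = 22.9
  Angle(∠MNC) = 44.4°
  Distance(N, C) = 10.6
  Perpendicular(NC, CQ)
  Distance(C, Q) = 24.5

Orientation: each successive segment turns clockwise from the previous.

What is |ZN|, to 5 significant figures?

16.106

Z is at the origin; ZD runs at -132.2° with length 12.9, so D = (-8.6652, -9.5564). ∠ZDP = 54.7° gives DP at 102.50° from the x-axis; with |DP| = 24.6, P = (-13.990, 14.461). ∠DPM = 52.4° gives PM at -25.100° from the x-axis; with |PM| = 22.1, M = (6.0235, 5.0857). ∠PMN = 90.3° gives MN at -114.80° from the x-axis; with |MN| = 22.9, N = (-3.5820, -15.702). Then |ZN| = |N − Z| = 16.106.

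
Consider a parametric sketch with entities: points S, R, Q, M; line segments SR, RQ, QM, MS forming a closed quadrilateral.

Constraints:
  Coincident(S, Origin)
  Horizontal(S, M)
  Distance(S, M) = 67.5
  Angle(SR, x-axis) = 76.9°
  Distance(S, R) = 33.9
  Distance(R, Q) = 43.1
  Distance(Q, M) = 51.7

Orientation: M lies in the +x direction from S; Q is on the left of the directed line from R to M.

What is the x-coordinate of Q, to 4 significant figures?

48.12

Checks: |RQ| = 43.10 ✓; |QM| = 51.70 ✓.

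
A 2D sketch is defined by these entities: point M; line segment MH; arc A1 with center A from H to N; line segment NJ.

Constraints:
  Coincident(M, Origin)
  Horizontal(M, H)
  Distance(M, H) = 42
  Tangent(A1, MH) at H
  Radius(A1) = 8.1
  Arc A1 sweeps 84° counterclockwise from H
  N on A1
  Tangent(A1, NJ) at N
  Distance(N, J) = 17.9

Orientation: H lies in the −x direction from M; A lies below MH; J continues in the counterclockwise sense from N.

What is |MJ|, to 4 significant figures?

57.66

On A1, H sits at bearing 90° from A; an 84° counterclockwise sweep puts N at bearing 174°, so N = A + 8.1·(cos 174°, sin 174°) = (-50.06, -7.253). A1 meets NJ tangentially, so AN is at right angles to NJ, so NJ runs along (−sin 174°, cos 174°); with |NJ| = 17.9, J = (-51.93, -25.06). Then |MJ| = |J − M| = 57.66.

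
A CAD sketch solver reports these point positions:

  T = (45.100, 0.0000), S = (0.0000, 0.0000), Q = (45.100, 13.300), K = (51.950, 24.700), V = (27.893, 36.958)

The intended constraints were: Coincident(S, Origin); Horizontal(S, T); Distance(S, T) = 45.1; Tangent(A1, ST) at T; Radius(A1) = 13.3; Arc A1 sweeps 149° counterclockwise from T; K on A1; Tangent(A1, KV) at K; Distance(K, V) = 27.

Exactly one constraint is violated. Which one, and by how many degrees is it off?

Tangent(A1, KV) at K — off by 4.00°.

S = (0.00, 0.00) ✓; S.y = 0.00, T.y = 0.00 ✓; |ST| = 45.10 ✓; ∠(QT, TS) = 90.00° ✓; |QT| = 13.30 ✓; bearing(Q→K) − bearing(Q→T) = 149.0° ✓; |QK| = 13.30 ✓; ∠(QK, KV) = 86.00° ✗; |KV| = 27.00 ✓.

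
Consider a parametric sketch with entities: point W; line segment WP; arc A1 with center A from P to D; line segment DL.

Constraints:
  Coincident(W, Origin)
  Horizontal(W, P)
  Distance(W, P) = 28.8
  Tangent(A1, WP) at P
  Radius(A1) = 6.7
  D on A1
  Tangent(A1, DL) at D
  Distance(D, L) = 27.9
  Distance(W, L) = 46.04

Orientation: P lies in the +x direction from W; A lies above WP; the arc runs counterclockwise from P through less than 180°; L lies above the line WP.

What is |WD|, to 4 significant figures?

36.27

Checks: |WP| = 28.80 ✓; |AD| = 6.700 ✓; ∠(AD, DL) = 90.00° ✓; |DL| = 27.90 ✓; |WL| = 46.04 ✓.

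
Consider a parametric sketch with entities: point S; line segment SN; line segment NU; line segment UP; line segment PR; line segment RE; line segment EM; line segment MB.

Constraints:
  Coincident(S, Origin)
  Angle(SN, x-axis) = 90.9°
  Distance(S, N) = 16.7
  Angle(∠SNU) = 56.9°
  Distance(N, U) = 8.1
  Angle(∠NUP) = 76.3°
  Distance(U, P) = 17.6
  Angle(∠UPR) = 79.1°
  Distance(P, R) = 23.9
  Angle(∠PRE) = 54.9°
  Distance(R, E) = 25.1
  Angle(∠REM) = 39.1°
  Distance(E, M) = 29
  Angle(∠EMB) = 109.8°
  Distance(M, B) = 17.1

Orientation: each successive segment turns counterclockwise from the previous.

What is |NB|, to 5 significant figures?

31.727

S is at the origin; SN runs at 90.9° with length 16.7, so N = (-0.26231, 16.698). ∠SNU = 56.9° gives NU at -146.00° from the x-axis; with |NU| = 8.1, U = (-6.9775, 12.168). ∠NUP = 76.3° gives UP at -42.300° from the x-axis; with |UP| = 17.6, P = (6.0400, 0.32346). ∠UPR = 79.1° gives PR at 58.600° from the x-axis; with |PR| = 23.9, R = (18.492, 20.723). ∠PRE = 54.9° gives RE at -176.30° from the x-axis; with |RE| = 25.1, E = (-6.5556, 19.104). ∠REM = 39.1° gives EM at -35.400° from the x-axis; with |EM| = 29.0, M = (17.083, 2.3044). ∠EMB = 109.8° gives MB at 34.800° from the x-axis; with |MB| = 17.1, B = (31.125, 12.064). Then |NB| = |B − N| = 31.727.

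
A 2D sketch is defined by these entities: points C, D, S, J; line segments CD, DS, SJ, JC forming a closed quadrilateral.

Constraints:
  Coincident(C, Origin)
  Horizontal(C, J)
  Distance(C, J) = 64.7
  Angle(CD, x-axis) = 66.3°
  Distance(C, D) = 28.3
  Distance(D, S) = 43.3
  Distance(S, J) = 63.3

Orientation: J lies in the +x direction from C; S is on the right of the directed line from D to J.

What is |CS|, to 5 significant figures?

17.083

Checks: |DS| = 43.30 ✓; |SJ| = 63.30 ✓.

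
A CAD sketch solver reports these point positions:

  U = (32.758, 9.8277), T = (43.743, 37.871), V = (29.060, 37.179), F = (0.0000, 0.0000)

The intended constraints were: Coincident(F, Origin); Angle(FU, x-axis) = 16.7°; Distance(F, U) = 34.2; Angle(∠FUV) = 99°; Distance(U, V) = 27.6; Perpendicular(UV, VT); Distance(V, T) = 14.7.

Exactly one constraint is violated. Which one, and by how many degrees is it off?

Perpendicular(UV, VT) — off by 5.00°.

F = (0.00, 0.00) ✓; FU at 16.70° ✓; |FU| = 34.20 ✓; ∠FUV = 99.00° ✓; |UV| = 27.60 ✓; ∠(UV, VT) = 95.00° ✗; |VT| = 14.70 ✓.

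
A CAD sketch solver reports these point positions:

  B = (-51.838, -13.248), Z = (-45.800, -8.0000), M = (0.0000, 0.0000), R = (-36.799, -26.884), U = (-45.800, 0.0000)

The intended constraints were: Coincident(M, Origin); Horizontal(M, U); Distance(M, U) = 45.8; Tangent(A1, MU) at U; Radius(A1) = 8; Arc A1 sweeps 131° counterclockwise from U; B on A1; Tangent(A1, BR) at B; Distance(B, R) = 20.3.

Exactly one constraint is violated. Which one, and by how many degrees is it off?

Tangent(A1, BR) at B — off by 6.81°.

M = (0.00, 0.00) ✓; M.y = 0.00, U.y = 0.00 ✓; |MU| = 45.80 ✓; ∠(ZU, UM) = 90.00° ✓; |ZU| = 8.000 ✓; bearing(Z→B) − bearing(Z→U) = 131.0° ✓; |ZB| = 8.000 ✓; ∠(ZB, BR) = 83.19° ✗; |BR| = 20.30 ✓.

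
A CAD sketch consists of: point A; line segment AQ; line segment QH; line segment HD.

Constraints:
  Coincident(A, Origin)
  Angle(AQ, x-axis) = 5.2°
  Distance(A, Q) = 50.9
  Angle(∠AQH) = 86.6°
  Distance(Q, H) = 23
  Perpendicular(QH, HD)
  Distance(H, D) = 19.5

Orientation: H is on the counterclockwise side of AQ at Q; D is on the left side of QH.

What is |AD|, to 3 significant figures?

37.1

A is at the origin; AQ runs at 5.2° with length 50.9, so Q = 50.9·(cos 5.2°, sin 5.2°) = (50.7, 4.61). ∠AQH = 86.6°, so QH runs at 5.2° + (180° − 86.6°) = 98.6° from the x-axis; with |QH| = 23.0, H = Q + 23.0·(cos 98.6°, sin 98.6°) = (47.3, 27.4). QH ⟂ HD; with |HD| = 19.5 on the left of QH, D = H + 19.5·(-0.989, -0.150) = (28.0, 24.4). Then |AD| = |D − A| = 37.1.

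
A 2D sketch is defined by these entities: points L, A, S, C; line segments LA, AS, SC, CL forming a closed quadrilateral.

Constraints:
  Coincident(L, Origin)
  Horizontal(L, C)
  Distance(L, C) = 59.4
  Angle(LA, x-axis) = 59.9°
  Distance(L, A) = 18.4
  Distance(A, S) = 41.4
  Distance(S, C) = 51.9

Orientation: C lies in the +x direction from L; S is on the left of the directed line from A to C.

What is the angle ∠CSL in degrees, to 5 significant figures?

63.996°

Checks: |AS| = 41.40 ✓; |SC| = 51.90 ✓.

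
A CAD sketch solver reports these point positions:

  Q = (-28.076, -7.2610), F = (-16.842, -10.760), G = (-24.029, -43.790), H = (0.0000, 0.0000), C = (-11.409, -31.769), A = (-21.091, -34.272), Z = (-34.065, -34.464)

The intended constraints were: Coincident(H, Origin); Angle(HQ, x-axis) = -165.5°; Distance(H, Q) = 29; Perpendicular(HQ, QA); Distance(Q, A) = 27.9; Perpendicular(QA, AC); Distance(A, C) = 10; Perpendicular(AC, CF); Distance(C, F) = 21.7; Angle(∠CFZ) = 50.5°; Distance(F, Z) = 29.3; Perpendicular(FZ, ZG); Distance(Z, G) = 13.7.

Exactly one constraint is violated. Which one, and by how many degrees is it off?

Perpendicular(FZ, ZG) — off by 6.90°.

H = (0.00, 0.00) ✓; HQ at -165.5° ✓; |HQ| = 29.00 ✓; ∠(HQ, QA) = 90.00° ✓; |QA| = 27.90 ✓; ∠(QA, AC) = 90.00° ✓; |AC| = 10.00 ✓; ∠(AC, CF) = 90.00° ✓; |CF| = 21.70 ✓; ∠CFZ = 50.50° ✓; |FZ| = 29.30 ✓; ∠(FZ, ZG) = 83.10° ✗; |ZG| = 13.70 ✓.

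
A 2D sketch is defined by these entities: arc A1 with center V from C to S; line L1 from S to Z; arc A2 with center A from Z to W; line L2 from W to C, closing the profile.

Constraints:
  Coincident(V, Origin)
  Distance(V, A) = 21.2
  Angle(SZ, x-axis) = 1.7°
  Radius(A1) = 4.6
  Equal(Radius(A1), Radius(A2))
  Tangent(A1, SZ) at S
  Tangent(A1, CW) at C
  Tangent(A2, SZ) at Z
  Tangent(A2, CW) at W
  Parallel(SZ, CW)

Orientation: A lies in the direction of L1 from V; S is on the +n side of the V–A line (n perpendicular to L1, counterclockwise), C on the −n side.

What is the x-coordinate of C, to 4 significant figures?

0.1365

The slot axis is L1's direction at 1.7°, so u = (cos 1.7°, sin 1.7°) = (0.9996, 0.02967) and n = (−sin 1.7°, cos 1.7°) = (-0.02967, 0.9996). V is at the origin and A lies 21.2 along u from V, so A = 21.2·u = (21.19, 0.6289). Tangency of A1 to both parallel lines with radius 4.6 puts S and C at V ± 4.6·n: S = (-0.1365, 4.598), C = (0.1365, -4.598). So C.x = 0.1365.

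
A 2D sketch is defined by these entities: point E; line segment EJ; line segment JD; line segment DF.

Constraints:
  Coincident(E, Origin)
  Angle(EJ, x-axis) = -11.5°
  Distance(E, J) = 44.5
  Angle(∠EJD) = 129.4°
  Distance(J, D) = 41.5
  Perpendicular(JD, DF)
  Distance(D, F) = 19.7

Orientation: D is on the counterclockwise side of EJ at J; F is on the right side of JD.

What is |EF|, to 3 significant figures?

88.3

E is at the origin; EJ runs at -11.5° with length 44.5, so J = 44.5·(cos -11.5°, sin -11.5°) = (43.6, -8.87). ∠EJD = 129.4°, so JD runs at -11.5° + (180° − 129.4°) = 39.1° from the x-axis; with |JD| = 41.5, D = J + 41.5·(cos 39.1°, sin 39.1°) = (75.8, 17.3). JD is perpendicular to DF; with |DF| = 19.7 on the right of JD, F = D + 19.7·(0.631, -0.776) = (88.2, 2.01). Then |EF| = |F − E| = 88.3.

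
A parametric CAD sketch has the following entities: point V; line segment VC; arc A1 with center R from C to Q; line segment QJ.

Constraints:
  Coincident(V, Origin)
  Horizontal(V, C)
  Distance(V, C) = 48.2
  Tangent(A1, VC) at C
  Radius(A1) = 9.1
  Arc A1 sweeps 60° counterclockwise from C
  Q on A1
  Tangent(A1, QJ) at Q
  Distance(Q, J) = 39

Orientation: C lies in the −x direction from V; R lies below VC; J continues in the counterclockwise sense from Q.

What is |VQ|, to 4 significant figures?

56.27

A1 meets VC tangentially, so RC is at right angles to VC, so R = C + (0, -9.1) = (-48.20, -9.100). On A1, C sits at bearing 90° from R; a 60° counterclockwise sweep puts Q at bearing 150°, so Q = R + 9.1·(cos 150°, sin 150°) = (-56.08, -4.550). Then |VQ| = |Q − V| = 56.27.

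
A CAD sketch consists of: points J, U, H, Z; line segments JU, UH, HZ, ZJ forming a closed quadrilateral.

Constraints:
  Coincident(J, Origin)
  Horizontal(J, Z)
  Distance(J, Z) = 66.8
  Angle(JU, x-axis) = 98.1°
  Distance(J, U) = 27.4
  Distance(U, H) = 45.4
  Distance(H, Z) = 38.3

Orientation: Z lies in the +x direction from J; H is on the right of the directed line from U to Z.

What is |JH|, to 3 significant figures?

29.1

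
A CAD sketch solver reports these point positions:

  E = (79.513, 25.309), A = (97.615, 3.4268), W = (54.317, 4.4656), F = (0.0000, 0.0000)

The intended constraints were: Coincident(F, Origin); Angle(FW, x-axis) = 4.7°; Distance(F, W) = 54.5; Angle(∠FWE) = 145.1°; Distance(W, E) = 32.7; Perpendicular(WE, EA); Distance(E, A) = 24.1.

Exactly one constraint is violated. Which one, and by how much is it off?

Distance(E, A) = 24.1 — off by 4.30.

F = (0.00, 0.00) ✓; FW at 4.700° ✓; |FW| = 54.50 ✓; ∠FWE = 145.1° ✓; |WE| = 32.70 ✓; ∠(WE, EA) = 90.00° ✓; |EA| = 28.40 ✗.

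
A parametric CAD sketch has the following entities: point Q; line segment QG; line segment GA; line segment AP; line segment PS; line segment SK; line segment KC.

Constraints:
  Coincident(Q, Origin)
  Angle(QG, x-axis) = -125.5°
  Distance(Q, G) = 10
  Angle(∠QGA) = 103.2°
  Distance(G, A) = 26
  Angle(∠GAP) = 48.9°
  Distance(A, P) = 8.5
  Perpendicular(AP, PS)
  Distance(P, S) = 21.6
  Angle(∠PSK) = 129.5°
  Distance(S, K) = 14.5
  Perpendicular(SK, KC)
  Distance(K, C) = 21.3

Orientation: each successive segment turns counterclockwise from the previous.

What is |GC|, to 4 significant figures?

33.73

Q is at the origin; QG runs at -125.5° with length 10.0, so G = (-5.807, -8.141). ∠QGA = 103.2° gives GA at -48.70° from the x-axis; with |GA| = 26.0, A = (11.35, -27.67). ∠GAP = 48.9° gives AP at 82.40° from the x-axis; with |AP| = 8.5, P = (12.48, -19.25). AP is perpendicular to PS, so PS runs at 172.4°; with |PS| = 21.6, S = (-8.933, -16.39). ∠PSK = 129.5° gives SK at -137.1° from the x-axis; with |SK| = 14.5, K = (-19.55, -26.26). The perpendicularity gives KC at right angles to SK, so KC runs at -47.10°; with |KC| = 21.3, C = (-5.056, -41.87). Then |GC| = |C − G| = 33.73.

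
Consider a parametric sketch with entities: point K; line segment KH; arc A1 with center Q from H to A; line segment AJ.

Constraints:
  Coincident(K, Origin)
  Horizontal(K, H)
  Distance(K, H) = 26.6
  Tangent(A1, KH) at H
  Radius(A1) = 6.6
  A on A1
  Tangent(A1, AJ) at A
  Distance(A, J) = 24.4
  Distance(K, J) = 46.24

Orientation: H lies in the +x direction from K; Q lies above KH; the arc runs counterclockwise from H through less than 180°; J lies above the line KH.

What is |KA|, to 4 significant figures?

33.76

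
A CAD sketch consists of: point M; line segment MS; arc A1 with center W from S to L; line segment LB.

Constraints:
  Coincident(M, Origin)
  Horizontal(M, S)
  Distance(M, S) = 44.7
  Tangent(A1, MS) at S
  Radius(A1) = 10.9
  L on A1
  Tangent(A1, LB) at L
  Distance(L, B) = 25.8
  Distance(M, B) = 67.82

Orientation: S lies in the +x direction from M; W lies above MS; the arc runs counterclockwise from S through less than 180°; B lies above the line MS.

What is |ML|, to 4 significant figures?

56.46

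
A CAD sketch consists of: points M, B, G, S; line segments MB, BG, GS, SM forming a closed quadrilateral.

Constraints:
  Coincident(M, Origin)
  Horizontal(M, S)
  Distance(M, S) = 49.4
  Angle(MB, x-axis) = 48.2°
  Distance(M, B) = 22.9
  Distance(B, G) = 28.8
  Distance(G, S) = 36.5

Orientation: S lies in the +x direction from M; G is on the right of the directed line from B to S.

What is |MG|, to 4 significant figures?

18.91

Checks: |BG| = 28.80 ✓; |GS| = 36.50 ✓.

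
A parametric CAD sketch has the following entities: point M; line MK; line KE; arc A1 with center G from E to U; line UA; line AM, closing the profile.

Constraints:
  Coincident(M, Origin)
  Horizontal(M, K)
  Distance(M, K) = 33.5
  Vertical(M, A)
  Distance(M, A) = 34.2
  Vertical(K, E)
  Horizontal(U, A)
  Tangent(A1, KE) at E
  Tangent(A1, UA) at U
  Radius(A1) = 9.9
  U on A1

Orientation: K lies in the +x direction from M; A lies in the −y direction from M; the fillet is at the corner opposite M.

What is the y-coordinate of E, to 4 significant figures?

-24.30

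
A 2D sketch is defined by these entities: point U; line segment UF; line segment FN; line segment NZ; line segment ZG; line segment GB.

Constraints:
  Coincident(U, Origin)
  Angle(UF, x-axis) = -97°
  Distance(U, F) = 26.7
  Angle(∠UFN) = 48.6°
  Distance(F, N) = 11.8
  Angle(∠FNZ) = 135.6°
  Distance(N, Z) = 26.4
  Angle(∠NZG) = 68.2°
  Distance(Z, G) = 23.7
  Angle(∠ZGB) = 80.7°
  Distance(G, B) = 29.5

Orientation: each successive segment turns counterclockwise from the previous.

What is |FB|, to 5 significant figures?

1.6758

∠NZG = 68.2° gives ZG at -169.40° from the x-axis; with |ZG| = 23.7, G = (-11.685, 1.7032). ∠ZGB = 80.7° gives GB at -70.100° from the x-axis; with |GB| = 29.5, B = (-1.6442, -26.035). Then |FB| = |B − F| = 1.6758.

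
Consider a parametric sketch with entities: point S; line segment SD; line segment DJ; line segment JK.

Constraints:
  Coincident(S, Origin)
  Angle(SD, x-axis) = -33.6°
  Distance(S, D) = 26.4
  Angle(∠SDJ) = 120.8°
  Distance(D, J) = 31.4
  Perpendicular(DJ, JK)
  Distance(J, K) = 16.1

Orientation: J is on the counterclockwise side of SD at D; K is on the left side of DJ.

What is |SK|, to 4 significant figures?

45.40

S is at the origin; SD runs at -33.6° with length 26.4, so D = 26.4·(cos -33.6°, sin -33.6°) = (21.99, -14.61). ∠SDJ = 120.8°, so DJ runs at -33.6° + (180° − 120.8°) = 25.60° from the x-axis; with |DJ| = 31.4, J = D + 31.4·(cos 25.60°, sin 25.60°) = (50.31, -1.042). DJ is perpendicular to JK; with |JK| = 16.1 on the left of DJ, K = J + 16.1·(-0.4321, 0.9018) = (43.35, 13.48). Then |SK| = |K − S| = 45.40.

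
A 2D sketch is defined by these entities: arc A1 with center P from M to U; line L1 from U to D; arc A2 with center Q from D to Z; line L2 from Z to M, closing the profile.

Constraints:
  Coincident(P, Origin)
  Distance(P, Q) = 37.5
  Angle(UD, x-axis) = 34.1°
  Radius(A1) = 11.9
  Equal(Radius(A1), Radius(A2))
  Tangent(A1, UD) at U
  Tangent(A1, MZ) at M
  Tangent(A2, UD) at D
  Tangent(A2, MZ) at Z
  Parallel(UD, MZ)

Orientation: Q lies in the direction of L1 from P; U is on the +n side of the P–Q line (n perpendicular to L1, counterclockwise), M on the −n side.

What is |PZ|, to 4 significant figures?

39.34

The slot axis is L1's direction at 34.1°, so u = (cos 34.1°, sin 34.1°) = (0.8281, 0.5606) and n = (−sin 34.1°, cos 34.1°) = (-0.5606, 0.8281). P is at the origin and Q lies 37.5 along u from P, so Q = 37.5·u = (31.05, 21.02). Tangency of A1 to both parallel lines with radius 11.9 puts U and M at P ± 11.9·n: U = (-6.672, 9.854), M = (6.672, -9.854). Equal radii place D and Z the same way about Q: D = Q + 11.9·n = (24.38, 30.88), Z = Q − 11.9·n = (37.72, 11.17). Then |PZ| = |Z − P| = 39.34.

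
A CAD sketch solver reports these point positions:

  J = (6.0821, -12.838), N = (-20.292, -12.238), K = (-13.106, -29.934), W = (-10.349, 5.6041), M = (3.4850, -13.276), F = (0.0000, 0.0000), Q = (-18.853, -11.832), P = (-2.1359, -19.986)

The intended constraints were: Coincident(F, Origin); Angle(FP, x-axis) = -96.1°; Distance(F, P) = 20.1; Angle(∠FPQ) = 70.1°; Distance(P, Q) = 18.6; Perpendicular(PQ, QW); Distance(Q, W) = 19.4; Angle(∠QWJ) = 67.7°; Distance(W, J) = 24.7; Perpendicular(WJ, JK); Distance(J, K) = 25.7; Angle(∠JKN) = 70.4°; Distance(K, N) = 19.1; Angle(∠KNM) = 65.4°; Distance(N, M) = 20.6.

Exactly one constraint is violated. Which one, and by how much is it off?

Distance(N, M) = 20.6 — off by 3.20.

F = (0.00, 0.00) ✓; FP at -96.10° ✓; |FP| = 20.10 ✓; ∠FPQ = 70.10° ✓; |PQ| = 18.60 ✓; ∠(PQ, QW) = 90.00° ✓; |QW| = 19.40 ✓; ∠QWJ = 67.70° ✓; |WJ| = 24.70 ✓; ∠(WJ, JK) = 90.00° ✓; |JK| = 25.70 ✓; ∠JKN = 70.40° ✓; |KN| = 19.10 ✓; ∠KNM = 65.40° ✓; |NM| = 23.80 ✗.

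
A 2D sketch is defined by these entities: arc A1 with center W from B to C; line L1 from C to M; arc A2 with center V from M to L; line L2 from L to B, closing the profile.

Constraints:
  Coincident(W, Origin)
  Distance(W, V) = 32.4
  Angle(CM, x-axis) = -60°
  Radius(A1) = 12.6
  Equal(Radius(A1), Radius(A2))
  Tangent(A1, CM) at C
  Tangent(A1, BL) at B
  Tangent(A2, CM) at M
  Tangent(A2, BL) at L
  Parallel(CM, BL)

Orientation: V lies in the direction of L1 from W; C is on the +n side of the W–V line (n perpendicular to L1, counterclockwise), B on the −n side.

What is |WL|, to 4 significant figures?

34.76

The slot axis is L1's direction at -60.0°, so u = (cos -60.0°, sin -60.0°) = (0.5000, -0.8660) and n = (−sin -60.0°, cos -60.0°) = (0.8660, 0.5000). W is at the origin and V lies 32.4 along u from W, so V = 32.4·u = (16.20, -28.06). Tangency of A1 to both parallel lines with radius 12.6 puts C and B at W ± 12.6·n: C = (10.91, 6.300), B = (-10.91, -6.300). Equal radii place M and L the same way about V: M = V + 12.6·n = (27.11, -21.76), L = V − 12.6·n = (5.288, -34.36). Then |WL| = |L − W| = 34.76.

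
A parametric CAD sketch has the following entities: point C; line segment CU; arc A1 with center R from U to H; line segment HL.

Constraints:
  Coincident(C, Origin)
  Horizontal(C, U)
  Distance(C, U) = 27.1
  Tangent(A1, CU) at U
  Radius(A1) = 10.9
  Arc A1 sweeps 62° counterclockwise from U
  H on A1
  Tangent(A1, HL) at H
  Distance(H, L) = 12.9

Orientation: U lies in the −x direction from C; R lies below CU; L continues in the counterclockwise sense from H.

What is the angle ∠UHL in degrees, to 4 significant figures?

149.0°

On A1, U sits at bearing 90° from R; a 62° counterclockwise sweep puts H at bearing 152°, so H = R + 10.9·(cos 152°, sin 152°) = (-36.72, -5.783). Since A1 is tangent to HL there, RH ⟂ HL, so HL runs along (−sin 152°, cos 152°); with |HL| = 12.9, L = (-42.78, -17.17). Then cos ∠UHL = HU·HL / (|HU||HL|), giving 149.0°.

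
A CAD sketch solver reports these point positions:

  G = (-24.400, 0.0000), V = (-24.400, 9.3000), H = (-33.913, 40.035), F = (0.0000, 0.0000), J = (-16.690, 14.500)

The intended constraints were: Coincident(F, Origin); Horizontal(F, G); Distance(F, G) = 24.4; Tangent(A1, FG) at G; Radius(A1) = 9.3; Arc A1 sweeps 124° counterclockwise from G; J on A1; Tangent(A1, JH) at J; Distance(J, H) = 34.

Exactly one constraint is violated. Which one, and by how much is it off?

Distance(J, H) = 34 — off by 3.20.

F = (0.00, 0.00) ✓; F.y = 0.00, G.y = 0.00 ✓; |FG| = 24.40 ✓; ∠(VG, GF) = 90.00° ✓; |VG| = 9.300 ✓; bearing(V→J) − bearing(V→G) = 124.0° ✓; |VJ| = 9.300 ✓; ∠(VJ, JH) = 90.00° ✓; |JH| = 30.80 ✗.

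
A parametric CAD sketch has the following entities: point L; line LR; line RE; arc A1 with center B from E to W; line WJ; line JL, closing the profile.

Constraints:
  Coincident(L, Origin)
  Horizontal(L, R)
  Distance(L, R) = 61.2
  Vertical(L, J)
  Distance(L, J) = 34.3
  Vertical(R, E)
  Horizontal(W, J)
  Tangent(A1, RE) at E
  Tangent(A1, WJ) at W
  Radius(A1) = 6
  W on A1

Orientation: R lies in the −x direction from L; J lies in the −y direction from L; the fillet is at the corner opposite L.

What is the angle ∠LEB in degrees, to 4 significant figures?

24.82°

The virtual corner opposite L is at (-61.20, -34.30). The tangent condition forces BE to be normal to RE and tangency of A1 to WJ means the radius BW is perpendicular to WJ, with radius 6.0, so the center B sits 6.0 in from both sides at B = (-55.20, -28.30). That places the tangent points at E = (-61.20, -28.30) on RE and W = (-55.20, -34.30) on WJ. Then cos ∠LEB = EL·EB / (|EL||EB|), giving 24.82°.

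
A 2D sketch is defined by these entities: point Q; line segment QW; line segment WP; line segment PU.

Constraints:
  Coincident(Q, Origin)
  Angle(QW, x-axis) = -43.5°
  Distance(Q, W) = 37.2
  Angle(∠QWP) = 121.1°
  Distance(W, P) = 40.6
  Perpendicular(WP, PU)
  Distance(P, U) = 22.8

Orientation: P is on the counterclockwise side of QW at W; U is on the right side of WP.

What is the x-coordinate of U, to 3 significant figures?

72.2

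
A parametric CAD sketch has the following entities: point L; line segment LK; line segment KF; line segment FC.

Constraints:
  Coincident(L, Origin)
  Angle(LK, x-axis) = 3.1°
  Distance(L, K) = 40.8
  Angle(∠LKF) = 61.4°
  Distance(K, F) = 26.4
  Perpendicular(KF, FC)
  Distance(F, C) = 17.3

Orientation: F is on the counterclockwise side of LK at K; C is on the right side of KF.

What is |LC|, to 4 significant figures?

53.56

L is at the origin; LK runs at 3.1° with length 40.8, so K = 40.8·(cos 3.1°, sin 3.1°) = (40.74, 2.206). ∠LKF = 61.4°, so KF runs at 3.1° + (180° − 61.4°) = 121.7° from the x-axis; with |KF| = 26.4, F = K + 26.4·(cos 121.7°, sin 121.7°) = (26.87, 24.67). KF ⟂ FC; with |FC| = 17.3 on the right of KF, C = F + 17.3·(0.8508, 0.5255) = (41.59, 33.76). Then |LC| = |C − L| = 53.56.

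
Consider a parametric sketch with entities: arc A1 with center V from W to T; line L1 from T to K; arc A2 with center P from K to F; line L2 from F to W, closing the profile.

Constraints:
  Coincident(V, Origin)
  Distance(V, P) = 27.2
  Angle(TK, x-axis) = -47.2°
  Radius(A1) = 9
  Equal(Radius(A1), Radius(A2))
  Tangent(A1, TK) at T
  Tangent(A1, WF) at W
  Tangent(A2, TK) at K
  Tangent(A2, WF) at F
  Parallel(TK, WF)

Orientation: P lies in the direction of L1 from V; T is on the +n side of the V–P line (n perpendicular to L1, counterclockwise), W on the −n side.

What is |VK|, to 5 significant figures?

28.650

The slot axis is L1's direction at -47.2°, so u = (cos -47.2°, sin -47.2°) = (0.67944, -0.73373) and n = (−sin -47.2°, cos -47.2°) = (0.73373, 0.67944). V is at the origin and P lies 27.2 along u from V, so P = 27.2·u = (18.481, -19.957). Tangency of A1 to both parallel lines with radius 9.0 puts T and W at V ± 9.0·n: T = (6.6036, 6.1150), W = (-6.6036, -6.1150). Equal radii place K and F the same way about P: K = P + 9.0·n = (25.084, -13.842), F = P − 9.0·n = (11.877, -26.072). Then |VK| = |K − V| = 28.650.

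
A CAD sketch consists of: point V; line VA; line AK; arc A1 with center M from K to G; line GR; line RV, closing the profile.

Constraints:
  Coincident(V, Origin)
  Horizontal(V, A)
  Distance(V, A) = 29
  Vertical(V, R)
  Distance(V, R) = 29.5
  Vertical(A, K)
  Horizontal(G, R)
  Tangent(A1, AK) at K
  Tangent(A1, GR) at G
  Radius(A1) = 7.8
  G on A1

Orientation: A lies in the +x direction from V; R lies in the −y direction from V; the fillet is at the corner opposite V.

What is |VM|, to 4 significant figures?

30.34

V is at the origin; V and A share the same y with |VA| = 29.0 and A on the +x side, so A = (29.00, 0.000). VR is vertical with |VR| = 29.5 and R on the −y side, so R = (0.000, -29.50). The virtual corner opposite V is at (29.00, -29.50). Tangency of A1 to AK means the radius MK is perpendicular to AK and tangency of A1 to GR means the radius MG is perpendicular to GR, with radius 7.8, so the center M sits 7.8 in from both sides at M = (21.20, -21.70). Then |VM| = |M − V| = 30.34.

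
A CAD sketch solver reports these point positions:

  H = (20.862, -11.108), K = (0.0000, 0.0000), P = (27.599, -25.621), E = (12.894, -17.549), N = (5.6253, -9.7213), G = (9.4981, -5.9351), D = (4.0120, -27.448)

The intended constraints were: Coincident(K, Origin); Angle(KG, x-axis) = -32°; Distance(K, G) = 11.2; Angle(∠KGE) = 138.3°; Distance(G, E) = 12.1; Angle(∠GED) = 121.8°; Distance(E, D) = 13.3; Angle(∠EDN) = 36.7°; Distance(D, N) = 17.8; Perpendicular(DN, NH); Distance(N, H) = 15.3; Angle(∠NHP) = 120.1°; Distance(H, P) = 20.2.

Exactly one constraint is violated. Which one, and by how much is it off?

Distance(H, P) = 20.2 — off by 4.20.

K = (0.00, 0.00) ✓; KG at -32.00° ✓; |KG| = 11.20 ✓; ∠KGE = 138.3° ✓; |GE| = 12.10 ✓; ∠GED = 121.8° ✓; |ED| = 13.30 ✓; ∠EDN = 36.70° ✓; |DN| = 17.80 ✓; ∠(DN, NH) = 90.00° ✓; |NH| = 15.30 ✓; ∠NHP = 120.1° ✓; |HP| = 16.00 ✗.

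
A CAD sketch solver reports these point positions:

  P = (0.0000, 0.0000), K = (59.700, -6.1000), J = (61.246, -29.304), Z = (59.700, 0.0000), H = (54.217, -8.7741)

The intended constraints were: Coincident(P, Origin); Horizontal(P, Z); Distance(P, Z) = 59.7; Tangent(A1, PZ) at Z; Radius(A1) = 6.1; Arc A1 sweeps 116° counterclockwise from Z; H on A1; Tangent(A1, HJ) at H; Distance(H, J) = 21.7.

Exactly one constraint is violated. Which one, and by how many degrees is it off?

Tangent(A1, HJ) at H — off by 7.10°.

P = (0.00, 0.00) ✓; P.y = 0.00, Z.y = 0.00 ✓; |PZ| = 59.70 ✓; ∠(KZ, ZP) = 90.00° ✓; |KZ| = 6.100 ✓; bearing(K→H) − bearing(K→Z) = 116.0° ✓; |KH| = 6.100 ✓; ∠(KH, HJ) = 97.10° ✗; |HJ| = 21.70 ✓.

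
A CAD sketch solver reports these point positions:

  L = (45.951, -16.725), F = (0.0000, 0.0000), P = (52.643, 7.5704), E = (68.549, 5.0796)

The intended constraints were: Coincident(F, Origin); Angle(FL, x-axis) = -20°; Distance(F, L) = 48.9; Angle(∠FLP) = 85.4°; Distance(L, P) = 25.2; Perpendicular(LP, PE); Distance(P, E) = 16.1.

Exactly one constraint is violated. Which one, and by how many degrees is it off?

Perpendicular(LP, PE) — off by 6.50°.

F = (0.00, 0.00) ✓; FL at -20.00° ✓; |FL| = 48.90 ✓; ∠FLP = 85.40° ✓; |LP| = 25.20 ✓; ∠(LP, PE) = 83.50° ✗; |PE| = 16.10 ✓.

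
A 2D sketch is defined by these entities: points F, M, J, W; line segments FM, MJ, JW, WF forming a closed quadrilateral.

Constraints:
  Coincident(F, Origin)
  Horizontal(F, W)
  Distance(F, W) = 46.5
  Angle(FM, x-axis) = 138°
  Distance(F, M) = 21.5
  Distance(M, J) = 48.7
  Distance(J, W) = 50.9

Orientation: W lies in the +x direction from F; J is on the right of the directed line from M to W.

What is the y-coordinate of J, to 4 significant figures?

-29.54

F is at the origin; F and W share the same y with |FW| = 46.5 and W in +x, so W = (46.5, 0). FM runs at 138.0° with |FM| = 21.5, so M = (-15.98, 14.39). J is determined by |MJ| = 48.7 and |JW| = 50.9 together: it lies at the intersection of circle(M, 48.7) and circle(W, 50.9). With |MW| = 64.11, the foot of the radical line on MW is 30.35 from M and the perpendicular offset is √(48.7² − 30.35²) = 38.09. Taking the right-of-MW solution: J = (5.049, -29.54).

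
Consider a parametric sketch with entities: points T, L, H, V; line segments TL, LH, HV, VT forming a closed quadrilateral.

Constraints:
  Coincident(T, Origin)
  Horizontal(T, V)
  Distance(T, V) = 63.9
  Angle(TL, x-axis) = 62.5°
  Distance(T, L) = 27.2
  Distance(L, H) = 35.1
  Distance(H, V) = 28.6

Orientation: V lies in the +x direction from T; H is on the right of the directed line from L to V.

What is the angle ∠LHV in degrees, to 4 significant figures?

125.6°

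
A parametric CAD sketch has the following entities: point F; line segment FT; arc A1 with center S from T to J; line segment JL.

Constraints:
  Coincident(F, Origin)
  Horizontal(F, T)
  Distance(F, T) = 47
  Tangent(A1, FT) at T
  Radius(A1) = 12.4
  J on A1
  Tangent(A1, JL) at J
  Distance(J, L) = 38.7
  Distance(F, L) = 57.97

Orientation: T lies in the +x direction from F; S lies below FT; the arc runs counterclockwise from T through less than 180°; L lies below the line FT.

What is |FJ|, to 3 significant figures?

36.4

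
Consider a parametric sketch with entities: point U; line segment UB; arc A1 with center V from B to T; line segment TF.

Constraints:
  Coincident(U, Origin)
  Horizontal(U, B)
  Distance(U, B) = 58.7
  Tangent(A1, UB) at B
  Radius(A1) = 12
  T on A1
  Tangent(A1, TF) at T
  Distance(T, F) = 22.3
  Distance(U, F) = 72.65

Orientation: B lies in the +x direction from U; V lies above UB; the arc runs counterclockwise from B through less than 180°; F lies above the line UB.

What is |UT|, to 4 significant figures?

71.81

U is at the origin; UB is horizontal with |UB| = 58.7 and B on the +x side, so B = (58.70, 0.000). Since A1 is tangent to UB there, VB ⟂ UB, so V = B + (0, 12) = (58.70, 12.00). Since VT ⟂ TF (tangency), |VF| = √(12.0² + 22.3²) = 25.32 regardless of where T sits on A1. So F lies on both circle(U, 72.65) and circle(V, 25.32); the above-UB intersection is F = (62.50, 37.04). T is the foot of the tangent from F: T = (70.00, 16.04).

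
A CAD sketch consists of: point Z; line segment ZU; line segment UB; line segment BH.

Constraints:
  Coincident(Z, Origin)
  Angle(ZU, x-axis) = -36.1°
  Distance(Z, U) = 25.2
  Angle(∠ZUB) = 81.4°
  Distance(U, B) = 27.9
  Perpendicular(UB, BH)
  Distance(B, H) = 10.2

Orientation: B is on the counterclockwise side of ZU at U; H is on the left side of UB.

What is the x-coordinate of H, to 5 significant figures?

24.197

Z is at the origin; ZU runs at -36.1° with length 25.2, so U = 25.2·(cos -36.1°, sin -36.1°) = (20.361, -14.848). ∠ZUB = 81.4°, so UB runs at -36.1° + (180° − 81.4°) = 62.500° from the x-axis; with |UB| = 27.9, B = U + 27.9·(cos 62.500°, sin 62.500°) = (33.244, 9.8999). The perpendicularity gives BH at right angles to UB; with |BH| = 10.2 on the left of UB, H = B + 10.2·(-0.88701, 0.46175) = (24.197, 14.610). So H.x = 24.197.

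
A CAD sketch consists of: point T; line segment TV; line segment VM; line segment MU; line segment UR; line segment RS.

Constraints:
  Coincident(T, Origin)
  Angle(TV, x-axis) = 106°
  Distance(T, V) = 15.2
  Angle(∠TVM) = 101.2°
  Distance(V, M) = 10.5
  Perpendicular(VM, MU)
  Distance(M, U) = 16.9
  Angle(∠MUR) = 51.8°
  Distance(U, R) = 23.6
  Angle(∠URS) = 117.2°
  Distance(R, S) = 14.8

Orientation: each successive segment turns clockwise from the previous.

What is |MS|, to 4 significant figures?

19.91

T is at the origin; TV runs at 106.0° with length 15.2, so V = (-4.190, 14.61). ∠TVM = 101.2° gives VM at 27.20° from the x-axis; with |VM| = 10.5, M = (5.149, 19.41). VM ⟂ MU, so MU runs at -62.80°; with |MU| = 16.9, U = (12.87, 4.380). ∠MUR = 51.8° gives UR at 169.0° from the x-axis; with |UR| = 23.6, R = (-10.29, 8.883). ∠URS = 117.2° gives RS at 106.2° from the x-axis; with |RS| = 14.8, S = (-14.42, 23.10). Then |MS| = |S − M| = 19.91.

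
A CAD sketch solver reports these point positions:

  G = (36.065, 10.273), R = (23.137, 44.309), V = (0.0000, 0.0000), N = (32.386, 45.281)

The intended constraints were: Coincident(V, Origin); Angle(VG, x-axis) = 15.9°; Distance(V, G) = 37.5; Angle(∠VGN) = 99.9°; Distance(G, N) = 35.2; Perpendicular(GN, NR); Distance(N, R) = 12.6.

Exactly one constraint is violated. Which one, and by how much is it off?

Distance(N, R) = 12.6 — off by 3.30.

V = (0.00, 0.00) ✓; VG at 15.90° ✓; |VG| = 37.50 ✓; ∠VGN = 99.90° ✓; |GN| = 35.20 ✓; ∠(GN, NR) = 90.00° ✓; |NR| = 9.300 ✗.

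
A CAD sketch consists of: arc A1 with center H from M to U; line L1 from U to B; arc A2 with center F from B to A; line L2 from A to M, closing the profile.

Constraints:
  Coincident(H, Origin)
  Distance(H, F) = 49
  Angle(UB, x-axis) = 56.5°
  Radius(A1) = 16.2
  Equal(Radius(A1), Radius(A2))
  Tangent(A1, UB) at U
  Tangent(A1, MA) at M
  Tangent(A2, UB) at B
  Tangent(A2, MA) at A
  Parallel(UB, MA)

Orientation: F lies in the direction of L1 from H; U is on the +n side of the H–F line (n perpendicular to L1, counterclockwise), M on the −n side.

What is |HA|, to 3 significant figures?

51.6

Tangency of A1 to both parallel lines with radius 16.2 puts U and M at H ± 16.2·n: U = (-13.5, 8.94), M = (13.5, -8.94). Equal radii place B and A the same way about F: B = F + 16.2·n = (13.5, 49.8), A = F − 16.2·n = (40.6, 31.9). Then |HA| = |A − H| = 51.6.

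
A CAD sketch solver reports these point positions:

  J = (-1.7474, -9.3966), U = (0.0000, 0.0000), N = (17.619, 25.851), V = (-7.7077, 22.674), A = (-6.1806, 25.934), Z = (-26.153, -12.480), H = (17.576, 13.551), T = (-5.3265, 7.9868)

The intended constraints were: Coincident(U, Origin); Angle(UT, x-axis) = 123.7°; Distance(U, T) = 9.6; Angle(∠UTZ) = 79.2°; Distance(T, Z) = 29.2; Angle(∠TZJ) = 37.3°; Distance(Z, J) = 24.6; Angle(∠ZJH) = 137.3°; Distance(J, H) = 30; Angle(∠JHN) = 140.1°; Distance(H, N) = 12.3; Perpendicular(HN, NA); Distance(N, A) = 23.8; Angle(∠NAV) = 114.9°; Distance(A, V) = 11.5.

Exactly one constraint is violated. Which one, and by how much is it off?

Distance(A, V) = 11.5 — off by 7.90.

U = (0.00, 0.00) ✓; UT at 123.7° ✓; |UT| = 9.600 ✓; ∠UTZ = 79.20° ✓; |TZ| = 29.20 ✓; ∠TZJ = 37.30° ✓; |ZJ| = 24.60 ✓; ∠ZJH = 137.3° ✓; |JH| = 30.00 ✓; ∠JHN = 140.1° ✓; |HN| = 12.30 ✓; ∠(HN, NA) = 90.00° ✓; |NA| = 23.80 ✓; ∠NAV = 114.9° ✓; |AV| = 3.600 ✗.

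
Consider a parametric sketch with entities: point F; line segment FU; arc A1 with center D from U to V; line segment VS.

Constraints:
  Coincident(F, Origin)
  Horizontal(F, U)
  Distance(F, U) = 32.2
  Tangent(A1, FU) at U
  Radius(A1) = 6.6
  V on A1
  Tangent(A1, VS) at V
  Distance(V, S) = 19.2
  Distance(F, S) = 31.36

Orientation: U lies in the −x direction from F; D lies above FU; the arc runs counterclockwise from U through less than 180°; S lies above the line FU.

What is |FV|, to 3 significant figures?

26.3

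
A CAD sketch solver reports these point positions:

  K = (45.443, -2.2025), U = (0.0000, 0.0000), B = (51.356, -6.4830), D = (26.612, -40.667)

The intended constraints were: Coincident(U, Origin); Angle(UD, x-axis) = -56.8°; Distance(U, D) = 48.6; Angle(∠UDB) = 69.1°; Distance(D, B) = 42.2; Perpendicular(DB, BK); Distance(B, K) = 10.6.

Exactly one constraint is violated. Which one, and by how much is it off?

Distance(B, K) = 10.6 — off by 3.30.

U = (0.00, 0.00) ✓; UD at -56.80° ✓; |UD| = 48.60 ✓; ∠UDB = 69.10° ✓; |DB| = 42.20 ✓; ∠(DB, BK) = 90.00° ✓; |BK| = 7.300 ✗.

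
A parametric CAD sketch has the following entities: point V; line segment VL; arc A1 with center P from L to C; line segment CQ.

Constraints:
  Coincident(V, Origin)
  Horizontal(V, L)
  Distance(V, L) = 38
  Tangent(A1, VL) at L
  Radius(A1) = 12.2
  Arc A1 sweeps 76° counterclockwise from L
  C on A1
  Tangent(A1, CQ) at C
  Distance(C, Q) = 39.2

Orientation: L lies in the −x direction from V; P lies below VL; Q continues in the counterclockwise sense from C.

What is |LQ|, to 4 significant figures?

51.87

On A1, L sits at bearing 90° from P; a 76° counterclockwise sweep puts C at bearing 166°, so C = P + 12.2·(cos 166°, sin 166°) = (-49.84, -9.249). The tangent condition forces PC to be normal to CQ, so CQ runs along (−sin 166°, cos 166°); with |CQ| = 39.2, Q = (-59.32, -47.28). Then |LQ| = |Q − L| = 51.87.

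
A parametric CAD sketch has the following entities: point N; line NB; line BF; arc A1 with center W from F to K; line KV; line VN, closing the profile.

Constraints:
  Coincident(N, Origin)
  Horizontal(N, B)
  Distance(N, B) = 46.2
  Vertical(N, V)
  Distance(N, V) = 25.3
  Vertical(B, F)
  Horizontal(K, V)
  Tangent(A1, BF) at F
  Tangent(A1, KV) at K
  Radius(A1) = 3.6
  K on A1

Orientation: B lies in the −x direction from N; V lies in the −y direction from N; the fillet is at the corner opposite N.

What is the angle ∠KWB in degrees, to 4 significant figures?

170.6°

N is at the origin; N and B share the same y with |NB| = 46.2 and B on the −x side, so B = (-46.20, 0.000). NV is vertical with |NV| = 25.3 and V on the −y side, so V = (0.000, -25.30). The virtual corner opposite N is at (-46.20, -25.30). A1 meets BF tangentially, so WF is at right angles to BF and since A1 is tangent to KV there, WK ⟂ KV, with radius 3.6, so the center W sits 3.6 in from both sides at W = (-42.60, -21.70). That places the tangent points at F = (-46.20, -21.70) on BF and K = (-42.60, -25.30) on KV. Then cos ∠KWB = WK·WB / (|WK||WB|), giving 170.6°.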